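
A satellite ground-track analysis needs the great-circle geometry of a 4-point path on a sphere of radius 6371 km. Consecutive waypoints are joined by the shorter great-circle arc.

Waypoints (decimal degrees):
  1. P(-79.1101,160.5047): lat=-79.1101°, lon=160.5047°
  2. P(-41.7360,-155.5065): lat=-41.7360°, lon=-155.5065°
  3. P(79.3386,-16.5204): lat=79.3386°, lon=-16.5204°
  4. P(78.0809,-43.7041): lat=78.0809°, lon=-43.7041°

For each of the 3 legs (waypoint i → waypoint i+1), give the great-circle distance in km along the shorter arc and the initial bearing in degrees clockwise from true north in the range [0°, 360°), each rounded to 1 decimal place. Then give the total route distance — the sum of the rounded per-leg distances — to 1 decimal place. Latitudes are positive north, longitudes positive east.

Leg 1: φ1=-1.3807317, φ2=-0.7284306, Δφ=0.6523011, Δλ=-5.5154359 rad; a=sin²(Δφ/2)+cosφ1·cosφ2·sin²(Δλ/2)=0.1224292869; c=2·atan2(√a, √(1-a))=0.714926501; dist=6371·c=4554.797 ≈ 4554.8 km; running total=4554.8 km
Leg 1 bearing: y=sinΔλ·cosφ2=0.51826307, x=cosφ1·sinφ2-sinφ1·cosφ2·cosΔλ=0.40145338; θ=atan2(y, x)=52.2382° ≈ 52.2°
Leg 2: φ1=-0.7284306, φ2=1.3847198, Δφ=2.1131504, Δλ=2.4257651 rad; a=sin²(Δφ/2)+cosφ1·cosφ2·sin²(Δλ/2)=0.8791883111; c=2·atan2(√a, √(1-a))=2.431615277; dist=6371·c=15491.821 ≈ 15491.8 km; running total=20046.6 km
Leg 2 bearing: y=sinΔλ·cosφ2=0.12140780, x=cosφ1·sinφ2-sinφ1·cosφ2·cosΔλ=0.64041006; θ=atan2(y, x)=10.7346° ≈ 10.7°
Leg 3: φ1=1.3847198, φ2=1.3627688, Δφ=-0.0219510, Δλ=-0.4744451 rad; a=sin²(Δφ/2)+cosφ1·cosφ2·sin²(Δλ/2)=0.0022306217; c=2·atan2(√a, √(1-a))=0.094494069; dist=6371·c=602.022 ≈ 602.0 km; running total=20648.6 km
Leg 3 bearing: y=sinΔλ·cosφ2=-0.09435234, x=cosφ1·sinφ2-sinφ1·cosφ2·cosΔλ=0.00046900; θ=atan2(y, x)=-89.7152° <0 so +360° → 270.2848° ≈ 270.3°

Leg 1: dist=4554.8 km, bearing=52.2°
Leg 2: dist=15491.8 km, bearing=10.7°
Leg 3: dist=602.0 km, bearing=270.3°
Total: 20648.6 km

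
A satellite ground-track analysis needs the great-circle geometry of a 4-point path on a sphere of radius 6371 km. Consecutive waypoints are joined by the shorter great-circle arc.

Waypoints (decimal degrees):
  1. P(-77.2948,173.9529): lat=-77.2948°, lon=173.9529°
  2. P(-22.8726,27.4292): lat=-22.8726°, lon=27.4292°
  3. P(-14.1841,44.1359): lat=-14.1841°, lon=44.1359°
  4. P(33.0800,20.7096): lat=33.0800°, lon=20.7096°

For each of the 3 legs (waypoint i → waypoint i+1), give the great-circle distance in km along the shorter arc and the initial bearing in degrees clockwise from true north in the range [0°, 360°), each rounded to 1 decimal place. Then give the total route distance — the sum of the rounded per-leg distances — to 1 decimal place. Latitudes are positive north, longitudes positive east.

Leg 1: φ1=-1.3490488, φ2=-0.3992022, Δφ=0.9498466, Δλ=-2.5573210 rad; a=sin²(Δφ/2)+cosφ1·cosφ2·sin²(Δλ/2)=0.3949299420; c=2·atan2(√a, √(1-a))=1.359078053; dist=6371·c=8658.686 ≈ 8658.7 km; running total=8658.7 km
Leg 1 bearing: y=sinΔλ·cosφ2=-0.50822109, x=cosφ1·sinφ2-sinφ1·cosφ2·cosΔλ=-0.83519606; θ=atan2(y, x)=-148.6793° <0 so +360° → 211.3207° ≈ 211.3°
Leg 2: φ1=-0.3992022, φ2=-0.2475592, Δφ=0.1516429, Δλ=0.2915869 rad; a=sin²(Δφ/2)+cosφ1·cosφ2·sin²(Δλ/2)=0.0245910989; c=2·atan2(√a, √(1-a))=0.314930844; dist=6371·c=2006.424 ≈ 2006.4 km; running total=10665.1 km
Leg 2 bearing: y=sinΔλ·cosφ2=0.27870846, x=cosφ1·sinφ2-sinφ1·cosφ2·cosΔλ=0.13515584; θ=atan2(y, x)=64.1296° ≈ 64.1°
Leg 3: φ1=-0.2475592, φ2=0.5773549, Δφ=0.8249142, Δλ=-0.4088661 rad; a=sin²(Δφ/2)+cosφ1·cosφ2·sin²(Δλ/2)=0.1941706807; c=2·atan2(√a, √(1-a))=0.912640866; dist=6371·c=5814.435 ≈ 5814.4 km; running total=16479.5 km
Leg 3 bearing: y=sinΔλ·cosφ2=-0.33312686, x=cosφ1·sinφ2-sinφ1·cosφ2·cosΔλ=0.71756547; θ=atan2(y, x)=-24.9029° <0 so +360° → 335.0971° ≈ 335.1°

Leg 1: dist=8658.7 km, bearing=211.3°
Leg 2: dist=2006.4 km, bearing=64.1°
Leg 3: dist=5814.4 km, bearing=335.1°
Total: 16479.5 km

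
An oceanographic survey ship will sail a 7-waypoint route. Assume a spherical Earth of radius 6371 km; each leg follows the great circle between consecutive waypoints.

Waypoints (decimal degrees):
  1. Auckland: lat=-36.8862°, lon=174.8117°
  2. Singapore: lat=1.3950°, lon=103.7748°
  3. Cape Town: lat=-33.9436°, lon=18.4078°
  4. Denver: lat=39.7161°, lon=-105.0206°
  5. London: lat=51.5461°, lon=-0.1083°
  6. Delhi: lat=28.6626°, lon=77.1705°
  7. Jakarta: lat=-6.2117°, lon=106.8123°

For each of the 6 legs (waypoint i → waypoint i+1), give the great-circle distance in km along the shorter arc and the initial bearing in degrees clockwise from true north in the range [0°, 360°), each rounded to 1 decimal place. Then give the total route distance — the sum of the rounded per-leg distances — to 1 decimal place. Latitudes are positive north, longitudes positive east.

Leg 1: φ1=-0.6437856, φ2=0.0243473, Δφ=0.6681330, Δλ=-1.2398278 rad; a=sin²(Δφ/2)+cosφ1·cosφ2·sin²(Δλ/2)=0.3773888526; c=2·atan2(√a, √(1-a))=1.323047345; dist=6371·c=8429.135 ≈ 8429.1 km; running total=8429.1 km
Leg 1 bearing: y=sinΔλ·cosφ2=-0.94544776, x=cosφ1·sinφ2-sinφ1·cosφ2·cosΔλ=0.21446343; θ=atan2(y, x)=-77.2194° <0 so +360° → 282.7806° ≈ 282.8°
Leg 2: φ1=0.0243473, φ2=-0.5924276, Δφ=-0.6167749, Δλ=-1.4899352 rad; a=sin²(Δφ/2)+cosφ1·cosφ2·sin²(Δλ/2)=0.4733026048; c=2·atan2(√a, √(1-a))=1.517376132; dist=6371·c=9667.203 ≈ 9667.2 km; running total=18096.3 km
Leg 2 bearing: y=sinΔλ·cosφ2=-0.82687696, x=cosφ1·sinφ2-sinφ1·cosφ2·cosΔλ=-0.55984238; θ=atan2(y, x)=-124.1002° <0 so +360° → 235.8998° ≈ 235.9°
Leg 3: φ1=-0.5924276, φ2=0.6931767, Δφ=1.2856043, Δλ=-2.1542320 rad; a=sin²(Δφ/2)+cosφ1·cosφ2·sin²(Δλ/2)=0.8541694812; c=2·atan2(√a, √(1-a))=2.357938579; dist=6371·c=15022.427 ≈ 15022.4 km; running total=33118.7 km
Leg 3 bearing: y=sinΔλ·cosφ2=-0.64197173, x=cosφ1·sinφ2-sinφ1·cosφ2·cosΔλ=0.29347608; θ=atan2(y, x)=-65.4326° <0 so +360° → 294.5674° ≈ 294.6°
Leg 4: φ1=0.6931767, φ2=0.8996492, Δφ=0.2064725, Δλ=1.8310651 rad; a=sin²(Δφ/2)+cosφ1·cosφ2·sin²(Δλ/2)=0.3113544523; c=2·atan2(√a, √(1-a))=1.183926863; dist=6371·c=7542.798 ≈ 7542.8 km; running total=40661.5 km
Leg 4 bearing: y=sinΔλ·cosφ2=0.60094021, x=cosφ1·sinφ2-sinφ1·cosφ2·cosΔλ=0.70464338; θ=atan2(y, x)=40.4585° ≈ 40.5°
Leg 5: φ1=0.8996492, φ2=0.5002567, Δφ=-0.3993924, Δλ=1.3487695 rad; a=sin²(Δφ/2)+cosφ1·cosφ2·sin²(Δλ/2)=0.2521094415; c=2·atan2(√a, √(1-a))=1.052062285; dist=6371·c=6702.689 ≈ 6702.7 km; running total=47364.2 km
Leg 5 bearing: y=sinΔλ·cosφ2=0.85592056, x=cosφ1·sinφ2-sinφ1·cosφ2·cosΔλ=0.14697304; θ=atan2(y, x)=80.2566° ≈ 80.3°
Leg 6: φ1=0.5002567, φ2=-0.1084146, Δφ=-0.6086714, Δλ=0.5173470 rad; a=sin²(Δφ/2)+cosφ1·cosφ2·sin²(Δλ/2)=0.1468733505; c=2·atan2(√a, √(1-a))=0.786604442; dist=6371·c=5011.457 ≈ 5011.5 km; running total=52375.7 km
Leg 6 bearing: y=sinΔλ·cosφ2=0.49167236, x=cosφ1·sinφ2-sinφ1·cosφ2·cosΔλ=-0.50937664; θ=atan2(y, x)=136.0132° ≈ 136.0°

Leg 1: dist=8429.1 km, bearing=282.8°
Leg 2: dist=9667.2 km, bearing=235.9°
Leg 3: dist=15022.4 km, bearing=294.6°
Leg 4: dist=7542.8 km, bearing=40.5°
Leg 5: dist=6702.7 km, bearing=80.3°
Leg 6: dist=5011.5 km, bearing=136.0°
Total: 52375.7 km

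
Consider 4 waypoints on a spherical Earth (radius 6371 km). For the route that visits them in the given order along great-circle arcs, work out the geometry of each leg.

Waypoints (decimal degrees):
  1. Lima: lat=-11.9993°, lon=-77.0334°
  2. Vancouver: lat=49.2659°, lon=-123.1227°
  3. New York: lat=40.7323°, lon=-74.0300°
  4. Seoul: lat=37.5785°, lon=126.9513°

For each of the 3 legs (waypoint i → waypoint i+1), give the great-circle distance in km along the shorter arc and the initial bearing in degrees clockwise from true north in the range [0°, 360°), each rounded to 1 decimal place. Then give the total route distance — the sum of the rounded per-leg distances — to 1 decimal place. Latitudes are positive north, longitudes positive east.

Leg 1: φ1=-0.2094273, φ2=0.8598522, Δφ=1.0692795, Δλ=-0.8044100 rad; a=sin²(Δφ/2)+cosφ1·cosφ2·sin²(Δλ/2)=0.3574284616; c=2·atan2(√a, √(1-a))=1.281640628; dist=6371·c=8165.332 ≈ 8165.3 km; running total=8165.3 km
Leg 1 bearing: y=sinΔλ·cosφ2=-0.47011076, x=cosφ1·sinφ2-sinφ1·cosφ2·cosΔλ=0.83527798; θ=atan2(y, x)=-29.3717° <0 so +360° → 330.6283° ≈ 330.6°
Leg 2: φ1=0.8598522, φ2=0.7109127, Δφ=-0.1489394, Δλ=0.8568293 rad; a=sin²(Δφ/2)+cosφ1·cosφ2·sin²(Δλ/2)=0.0908736031; c=2·atan2(√a, √(1-a))=0.612431283; dist=6371·c=3901.800 ≈ 3901.8 km; running total=12067.1 km
Leg 2 bearing: y=sinΔλ·cosφ2=0.57269730, x=cosφ1·sinφ2-sinφ1·cosφ2·cosΔλ=0.04980132; θ=atan2(y, x)=85.0301° ≈ 85.0°
Leg 3: φ1=0.7109127, φ2=0.6558686, Δφ=-0.0550442, Δλ=3.5077854 rad; a=sin²(Δφ/2)+cosφ1·cosφ2·sin²(Δλ/2)=0.5813925212; c=2·atan2(√a, √(1-a))=1.734309019; dist=6371·c=11049.283 ≈ 11049.3 km; running total=23116.4 km
Leg 3 bearing: y=sinΔλ·cosφ2=-0.28377175, x=cosφ1·sinφ2-sinφ1·cosφ2·cosΔλ=0.94497335; θ=atan2(y, x)=-16.7148° <0 so +360° → 343.2852° ≈ 343.3°

Leg 1: dist=8165.3 km, bearing=330.6°
Leg 2: dist=3901.8 km, bearing=85.0°
Leg 3: dist=11049.3 km, bearing=343.3°
Total: 23116.4 km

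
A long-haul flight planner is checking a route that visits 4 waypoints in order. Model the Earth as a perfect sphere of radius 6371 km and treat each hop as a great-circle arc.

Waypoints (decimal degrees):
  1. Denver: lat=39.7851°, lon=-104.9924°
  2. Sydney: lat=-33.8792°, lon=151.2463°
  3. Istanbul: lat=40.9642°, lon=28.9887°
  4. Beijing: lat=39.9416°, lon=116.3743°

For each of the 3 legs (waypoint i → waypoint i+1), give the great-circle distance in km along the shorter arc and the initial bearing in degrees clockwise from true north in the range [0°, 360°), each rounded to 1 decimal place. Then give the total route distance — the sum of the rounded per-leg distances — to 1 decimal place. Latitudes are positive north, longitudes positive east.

Leg 1: φ1=0.6943810, φ2=-0.5913036, Δφ=-1.2856846, Δλ=4.4722090 rad; a=sin²(Δφ/2)+cosφ1·cosφ2·sin²(Δλ/2)=0.7542372307; c=2·atan2(√a, √(1-a))=2.104208525; dist=6371·c=13405.913 ≈ 13405.9 km; running total=13405.9 km
Leg 1 bearing: y=sinΔλ·cosφ2=-0.80638354, x=cosφ1·sinφ2-sinφ1·cosφ2·cosΔλ=-0.30199224; θ=atan2(y, x)=-110.5310° <0 so +360° → 249.4690° ≈ 249.5°
Leg 2: φ1=-0.5913036, φ2=0.7149602, Δφ=1.3062638, Δλ=-2.1337977 rad; a=sin²(Δφ/2)+cosφ1·cosφ2·sin²(Δλ/2)=0.8500261530; c=2·atan2(√a, √(1-a))=2.346267069; dist=6371·c=14948.067 ≈ 14948.1 km; running total=28354.0 km
Leg 2 bearing: y=sinΔλ·cosφ2=-0.63857199, x=cosφ1·sinφ2-sinφ1·cosφ2·cosΔλ=0.31961317; θ=atan2(y, x)=-63.4115° <0 so +360° → 296.5885° ≈ 296.6°
Leg 3: φ1=0.7149602, φ2=0.6971124, Δφ=-0.0178477, Δλ=1.5251664 rad; a=sin²(Δφ/2)+cosφ1·cosφ2·sin²(Δλ/2)=0.2763502290; c=2·atan2(√a, √(1-a))=1.107052624; dist=6371·c=7053.032 ≈ 7053.0 km; running total=35407.0 km
Leg 3 bearing: y=sinΔλ·cosφ2=0.76590119, x=cosφ1·sinφ2-sinφ1·cosφ2·cosΔλ=0.46186414; θ=atan2(y, x)=58.9086° ≈ 58.9°

Leg 1: dist=13405.9 km, bearing=249.5°
Leg 2: dist=14948.1 km, bearing=296.6°
Leg 3: dist=7053.0 km, bearing=58.9°
Total: 35407.0 km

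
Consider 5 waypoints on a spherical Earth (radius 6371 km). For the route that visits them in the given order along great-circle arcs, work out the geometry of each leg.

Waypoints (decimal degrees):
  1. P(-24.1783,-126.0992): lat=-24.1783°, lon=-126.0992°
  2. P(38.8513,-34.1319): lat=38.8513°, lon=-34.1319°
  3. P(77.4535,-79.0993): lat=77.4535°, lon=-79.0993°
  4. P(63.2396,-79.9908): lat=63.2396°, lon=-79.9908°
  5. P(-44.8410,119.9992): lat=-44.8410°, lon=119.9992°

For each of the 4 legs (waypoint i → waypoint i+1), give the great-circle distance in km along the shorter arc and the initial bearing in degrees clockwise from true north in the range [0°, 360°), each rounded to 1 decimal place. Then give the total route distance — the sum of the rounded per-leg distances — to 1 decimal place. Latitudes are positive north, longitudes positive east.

Leg 1: dist=11824.3 km, bearing=54.2°
Leg 2: dist=4775.2 km, bearing=347.0°
Leg 3: dist=1580.8 km, bearing=181.6°
Leg 4: dist=17611.1 km, bearing=318.9°
Total: 35791.4 km

Leg 1: φ1=-0.4219909, φ2=0.6780831, Δφ=1.1000740, Δλ=1.6051322 rad; a=sin²(Δφ/2)+cosφ1·cosφ2·sin²(Δλ/2)=0.6406589833; c=2·atan2(√a, √(1-a))=1.855963593; dist=6371·c=11824.344 ≈ 11824.3 km; running total=11824.3 km
Leg 1 bearing: y=sinΔλ·cosφ2=0.77831760, x=cosφ1·sinφ2-sinφ1·cosφ2·cosΔλ=0.56132159; θ=atan2(y, x)=54.2009° ≈ 54.2°
Leg 2: φ1=0.6780831, φ2=1.3518186, Δφ=0.6737355, Δλ=-0.7848292 rad; a=sin²(Δφ/2)+cosφ1·cosφ2·sin²(Δλ/2)=0.1339928410; c=2·atan2(√a, √(1-a))=0.749522426; dist=6371·c=4775.207 ≈ 4775.2 km; running total=16599.5 km
Leg 2 bearing: y=sinΔλ·cosφ2=-0.15351871, x=cosφ1·sinφ2-sinφ1·cosφ2·cosΔλ=0.66376731; θ=atan2(y, x)=-13.0226° <0 so +360° → 346.9774° ≈ 347.0°
Leg 3: φ1=1.3518186, φ2=1.1037392, Δφ=-0.2480794, Δλ=-0.0155596 rad; a=sin²(Δφ/2)+cosφ1·cosφ2·sin²(Δλ/2)=0.0153130151; c=2·atan2(√a, √(1-a))=0.248127569; dist=6371·c=1580.821 ≈ 1580.8 km; running total=18180.3 km
Leg 3 bearing: y=sinΔλ·cosφ2=-0.00700560, x=cosφ1·sinφ2-sinφ1·cosφ2·cosΔλ=-0.24548937; θ=atan2(y, x)=-178.3654° <0 so +360° → 181.6346° ≈ 181.6°
Leg 4: φ1=1.1037392, φ2=-0.7826231, Δφ=-1.8863623, Δλ=3.4904840 rad; a=sin²(Δφ/2)+cosφ1·cosφ2·sin²(Δλ/2)=0.9648243839; c=2·atan2(√a, √(1-a))=2.764254745; dist=6371·c=17611.067 ≈ 17611.1 km; running total=35791.4 km
Leg 4 bearing: y=sinΔλ·cosφ2=-0.24239867, x=cosφ1·sinφ2-sinφ1·cosφ2·cosΔλ=0.27748163; θ=atan2(y, x)=-41.1394° <0 so +360° → 318.8606° ≈ 318.9°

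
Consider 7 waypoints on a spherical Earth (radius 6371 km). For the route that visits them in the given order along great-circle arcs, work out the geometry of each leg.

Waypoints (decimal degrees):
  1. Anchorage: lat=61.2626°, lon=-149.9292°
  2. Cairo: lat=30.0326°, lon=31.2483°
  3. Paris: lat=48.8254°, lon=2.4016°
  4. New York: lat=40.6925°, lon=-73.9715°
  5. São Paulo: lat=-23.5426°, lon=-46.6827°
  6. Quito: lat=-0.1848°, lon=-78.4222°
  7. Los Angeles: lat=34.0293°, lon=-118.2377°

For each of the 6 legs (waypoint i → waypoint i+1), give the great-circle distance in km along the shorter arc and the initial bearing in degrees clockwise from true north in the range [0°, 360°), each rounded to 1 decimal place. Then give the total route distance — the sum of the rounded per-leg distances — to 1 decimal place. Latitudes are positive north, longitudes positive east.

Leg 1: φ1=1.0692341, φ2=0.5241678, Δφ=-0.5450663, Δλ=3.1621439 rad; a=sin²(Δφ/2)+cosφ1·cosφ2·sin²(Δλ/2)=0.4886542613; c=2·atan2(√a, √(1-a))=1.548102902; dist=6371·c=9862.964 ≈ 9863.0 km; running total=9863.0 km
Leg 1 bearing: y=sinΔλ·cosφ2=-0.01779080, x=cosφ1·sinφ2-sinφ1·cosφ2·cosΔλ=0.99958421; θ=atan2(y, x)=-1.0197° <0 so +360° → 358.9803° ≈ 359.0°
Leg 2: φ1=0.5241678, φ2=0.8521640, Δφ=0.3279962, Δλ=-0.5034699 rad; a=sin²(Δφ/2)+cosφ1·cosφ2·sin²(Δλ/2)=0.0620175722; c=2·atan2(√a, √(1-a))=0.503363909; dist=6371·c=3206.931 ≈ 3206.9 km; running total=13069.9 km
Leg 2 bearing: y=sinΔλ·cosφ2=-0.31763547, x=cosφ1·sinφ2-sinφ1·cosφ2·cosΔλ=0.36303344; θ=atan2(y, x)=-41.1842° <0 so +360° → 318.8158° ≈ 318.8°
Leg 3: φ1=0.8521640, φ2=0.7102181, Δφ=-0.1419459, Δλ=-1.3329621 rad; a=sin²(Δφ/2)+cosφ1·cosφ2·sin²(Δλ/2)=0.1958150709; c=2·atan2(√a, √(1-a))=0.916791328; dist=6371·c=5840.878 ≈ 5840.9 km; running total=18910.8 km
Leg 3 bearing: y=sinΔλ·cosφ2=-0.73687618, x=cosφ1·sinφ2-sinφ1·cosφ2·cosΔλ=0.29478740; θ=atan2(y, x)=-68.1961° <0 so +360° → 291.8039° ≈ 291.8°
Leg 4: φ1=0.7102181, φ2=-0.4108959, Δφ=-1.1211140, Δλ=0.4762794 rad; a=sin²(Δφ/2)+cosφ1·cosφ2·sin²(Δλ/2)=0.3213406368; c=2·atan2(√a, √(1-a))=1.205400812; dist=6371·c=7679.609 ≈ 7679.6 km; running total=26590.4 km
Leg 4 bearing: y=sinΔλ·cosφ2=0.42031385, x=cosφ1·sinφ2-sinφ1·cosφ2·cosΔλ=-0.83406211; θ=atan2(y, x)=153.2548° ≈ 153.3°
Leg 5: φ1=-0.4108959, φ2=-0.0032254, Δφ=0.4076705, Δλ=-0.5539588 rad; a=sin²(Δφ/2)+cosφ1·cosφ2·sin²(Δλ/2)=0.1095278002; c=2·atan2(√a, √(1-a))=0.674619930; dist=6371·c=4298.004 ≈ 4298.0 km; running total=30888.4 km
Leg 5 bearing: y=sinΔλ·cosφ2=-0.52605534, x=cosφ1·sinφ2-sinφ1·cosφ2·cosΔλ=0.33673672; θ=atan2(y, x)=-57.3760° <0 so +360° → 302.6240° ≈ 302.6°
Leg 6: φ1=-0.0032254, φ2=0.5939233, Δφ=0.5971487, Δλ=-0.6949116 rad; a=sin²(Δφ/2)+cosφ1·cosφ2·sin²(Δλ/2)=0.1826178442; c=2·atan2(√a, √(1-a))=0.883092862; dist=6371·c=5626.185 ≈ 5626.2 km; running total=36514.6 km
Leg 6 bearing: y=sinΔλ·cosφ2=-0.53066410, x=cosφ1·sinφ2-sinφ1·cosφ2·cosΔλ=0.56166705; θ=atan2(y, x)=-43.3742° <0 so +360° → 316.6258° ≈ 316.6°

Leg 1: dist=9863.0 km, bearing=359.0°
Leg 2: dist=3206.9 km, bearing=318.8°
Leg 3: dist=5840.9 km, bearing=291.8°
Leg 4: dist=7679.6 km, bearing=153.3°
Leg 5: dist=4298.0 km, bearing=302.6°
Leg 6: dist=5626.2 km, bearing=316.6°
Total: 36514.6 km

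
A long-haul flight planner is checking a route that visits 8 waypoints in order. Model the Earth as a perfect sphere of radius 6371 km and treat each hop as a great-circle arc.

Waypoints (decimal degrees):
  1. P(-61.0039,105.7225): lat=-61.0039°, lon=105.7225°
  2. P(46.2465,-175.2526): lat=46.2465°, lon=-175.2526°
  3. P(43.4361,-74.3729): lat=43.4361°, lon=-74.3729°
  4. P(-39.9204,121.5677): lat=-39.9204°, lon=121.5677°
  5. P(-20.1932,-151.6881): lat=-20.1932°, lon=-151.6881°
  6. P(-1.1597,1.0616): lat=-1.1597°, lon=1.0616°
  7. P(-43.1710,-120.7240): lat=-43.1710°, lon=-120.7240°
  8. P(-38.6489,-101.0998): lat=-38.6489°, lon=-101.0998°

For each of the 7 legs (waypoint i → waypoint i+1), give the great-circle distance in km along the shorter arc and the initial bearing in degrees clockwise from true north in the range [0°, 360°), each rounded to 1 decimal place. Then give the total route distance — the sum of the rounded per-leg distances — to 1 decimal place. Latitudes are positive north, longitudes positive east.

Leg 1: dist=13855.8 km, bearing=55.6°
Leg 2: dist=7372.9 km, bearing=51.1°
Leg 3: dist=18637.2 km, bearing=281.0°
Leg 4: dist=8316.0 km, bearing=103.8°
Leg 5: dist=16213.7 km, bearing=125.4°
Leg 6: dist=12423.8 km, bearing=221.9°
Leg 7: dist=1719.4 km, bearing=79.7°
Total: 78538.8 km

Leg 1: φ1=-1.0647189, φ2=0.8071537, Δφ=1.8718726, Δλ=-4.9039406 rad; a=sin²(Δφ/2)+cosφ1·cosφ2·sin²(Δλ/2)=0.7839791520; c=2·atan2(√a, √(1-a))=2.174819428; dist=6371·c=13855.775 ≈ 13855.8 km; running total=13855.8 km
Leg 1 bearing: y=sinΔλ·cosφ2=0.67890861, x=cosφ1·sinφ2-sinφ1·cosφ2·cosΔλ=0.46530255; θ=atan2(y, x)=55.5745° ≈ 55.6°
Leg 2: φ1=0.8071537, φ2=0.7581030, Δφ=-0.0490507, Δλ=1.7606829 rad; a=sin²(Δφ/2)+cosφ1·cosφ2·sin²(Δλ/2)=0.2990771233; c=2·atan2(√a, √(1-a))=1.157264712; dist=6371·c=7372.933 ≈ 7372.9 km; running total=21228.7 km
Leg 2 bearing: y=sinΔλ·cosφ2=0.71308969, x=cosφ1·sinφ2-sinφ1·cosφ2·cosΔλ=0.57447635; θ=atan2(y, x)=51.1445° ≈ 51.1°
Leg 3: φ1=0.7581030, φ2=-0.6967424, Δφ=-1.4548454, Δλ=3.4198086 rad; a=sin²(Δφ/2)+cosφ1·cosφ2·sin²(Δλ/2)=0.9883516719; c=2·atan2(√a, √(1-a))=2.925316543; dist=6371·c=18637.192 ≈ 18637.2 km; running total=39865.9 km
Leg 3 bearing: y=sinΔλ·cosφ2=-0.21063199, x=cosφ1·sinφ2-sinφ1·cosφ2·cosΔλ=0.04104560; θ=atan2(y, x)=-78.9730° <0 so +360° → 281.0270° ≈ 281.0°
Leg 4: φ1=-0.6967424, φ2=-0.3524378, Δφ=0.3443046, Δλ=-4.7692134 rad; a=sin²(Δφ/2)+cosφ1·cosφ2·sin²(Δλ/2)=0.3688028868; c=2·atan2(√a, √(1-a))=1.305293793; dist=6371·c=8316.027 ≈ 8316.0 km; running total=48181.9 km
Leg 4 bearing: y=sinΔλ·cosφ2=0.93701913, x=cosφ1·sinφ2-sinφ1·cosφ2·cosΔλ=-0.23053072; θ=atan2(y, x)=103.8217° ≈ 103.8°
Leg 5: φ1=-0.3524378, φ2=-0.0202406, Δφ=0.3321972, Δλ=2.6659852 rad; a=sin²(Δφ/2)+cosφ1·cosφ2·sin²(Δλ/2)=0.9136066743; c=2·atan2(√a, √(1-a))=2.544926309; dist=6371·c=16213.726 ≈ 16213.7 km; running total=64395.6 km
Leg 5 bearing: y=sinΔλ·cosφ2=0.45778478, x=cosφ1·sinφ2-sinφ1·cosφ2·cosΔλ=-0.32580849; θ=atan2(y, x)=125.4397° ≈ 125.4°
Leg 6: φ1=-0.0202406, φ2=-0.7534761, Δφ=-0.7332355, Δλ=-2.1255597 rad; a=sin²(Δφ/2)+cosφ1·cosφ2·sin²(Δλ/2)=0.6851175362; c=2·atan2(√a, √(1-a))=1.950058390; dist=6371·c=12423.822 ≈ 12423.8 km; running total=76819.4 km
Leg 6 bearing: y=sinΔλ·cosφ2=-0.61993607, x=cosφ1·sinφ2-sinφ1·cosφ2·cosΔλ=-0.69181302; θ=atan2(y, x)=-138.1364° <0 so +360° → 221.8636° ≈ 221.9°
Leg 7: φ1=-0.7534761, φ2=-0.6745506, Δφ=0.0789255, Δλ=0.3425069 rad; a=sin²(Δφ/2)+cosφ1·cosφ2·sin²(Δλ/2)=0.0180985105; c=2·atan2(√a, √(1-a))=0.269879693; dist=6371·c=1719.404 ≈ 1719.4 km; running total=78538.8 km
Leg 7 bearing: y=sinΔλ·cosφ2=0.26229429, x=cosφ1·sinφ2-sinφ1·cosφ2·cosΔλ=0.04780716; θ=atan2(y, x)=79.6704° ≈ 79.7°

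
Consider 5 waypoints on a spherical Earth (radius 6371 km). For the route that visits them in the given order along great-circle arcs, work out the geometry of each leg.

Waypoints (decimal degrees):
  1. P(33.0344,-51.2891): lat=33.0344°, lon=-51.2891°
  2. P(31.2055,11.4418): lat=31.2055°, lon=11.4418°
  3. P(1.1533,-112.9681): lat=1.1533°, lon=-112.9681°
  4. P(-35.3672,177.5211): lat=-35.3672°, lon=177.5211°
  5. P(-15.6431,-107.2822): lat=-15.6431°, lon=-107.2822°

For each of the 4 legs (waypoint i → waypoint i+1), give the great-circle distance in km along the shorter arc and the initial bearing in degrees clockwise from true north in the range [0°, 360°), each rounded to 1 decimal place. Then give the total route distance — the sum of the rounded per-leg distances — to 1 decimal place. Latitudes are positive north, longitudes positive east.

Leg 1: φ1=0.5765590, φ2=0.5446387, Δφ=-0.0319203, Δλ=1.0948607 rad; a=sin²(Δφ/2)+cosφ1·cosφ2·sin²(Δλ/2)=0.1945134865; c=2·atan2(√a, √(1-a))=0.913507208; dist=6371·c=5819.954 ≈ 5820.0 km; running total=5820.0 km
Leg 1 bearing: y=sinΔλ·cosφ2=0.76025868, x=cosφ1·sinφ2-sinφ1·cosφ2·cosΔλ=0.22072312; θ=atan2(y, x)=73.8106° ≈ 73.8°
Leg 2: φ1=0.5446387, φ2=0.0201289, Δφ=-0.5245098, Δλ=-2.1713624 rad; a=sin²(Δφ/2)+cosφ1·cosφ2·sin²(Δλ/2)=0.7364101260; c=2·atan2(√a, √(1-a))=2.063284983; dist=6371·c=13145.189 ≈ 13145.2 km; running total=18965.2 km
Leg 2 bearing: y=sinΔλ·cosφ2=-0.82484874, x=cosφ1·sinφ2-sinφ1·cosφ2·cosΔλ=0.30994447; θ=atan2(y, x)=-69.4058° <0 so +360° → 290.5942° ≈ 290.6°
Leg 3: φ1=0.0201289, φ2=-0.6172741, Δφ=-0.6374030, Δλ=5.0699930 rad; a=sin²(Δφ/2)+cosφ1·cosφ2·sin²(Δλ/2)=0.3631360230; c=2·atan2(√a, √(1-a))=1.293529432; dist=6371·c=8241.076 ≈ 8241.1 km; running total=27206.3 km
Leg 3 bearing: y=sinΔλ·cosφ2=-0.76387185, x=cosφ1·sinφ2-sinφ1·cosφ2·cosΔλ=-0.58444230; θ=atan2(y, x)=-127.4198° <0 so +360° → 232.5802° ≈ 232.6°
Leg 4: φ1=-0.6172741, φ2=-0.2730236, Δφ=0.3442505, Δλ=-4.9707553 rad; a=sin²(Δφ/2)+cosφ1·cosφ2·sin²(Δλ/2)=0.3216461500; c=2·atan2(√a, √(1-a))=1.206054946; dist=6371·c=7683.776 ≈ 7683.8 km; running total=34890.1 km
Leg 4 bearing: y=sinΔλ·cosφ2=0.93099808, x=cosφ1·sinφ2-sinφ1·cosφ2·cosΔλ=-0.07747377; θ=atan2(y, x)=94.7570° ≈ 94.8°

Leg 1: dist=5820.0 km, bearing=73.8°
Leg 2: dist=13145.2 km, bearing=290.6°
Leg 3: dist=8241.1 km, bearing=232.6°
Leg 4: dist=7683.8 km, bearing=94.8°
Total: 34890.1 km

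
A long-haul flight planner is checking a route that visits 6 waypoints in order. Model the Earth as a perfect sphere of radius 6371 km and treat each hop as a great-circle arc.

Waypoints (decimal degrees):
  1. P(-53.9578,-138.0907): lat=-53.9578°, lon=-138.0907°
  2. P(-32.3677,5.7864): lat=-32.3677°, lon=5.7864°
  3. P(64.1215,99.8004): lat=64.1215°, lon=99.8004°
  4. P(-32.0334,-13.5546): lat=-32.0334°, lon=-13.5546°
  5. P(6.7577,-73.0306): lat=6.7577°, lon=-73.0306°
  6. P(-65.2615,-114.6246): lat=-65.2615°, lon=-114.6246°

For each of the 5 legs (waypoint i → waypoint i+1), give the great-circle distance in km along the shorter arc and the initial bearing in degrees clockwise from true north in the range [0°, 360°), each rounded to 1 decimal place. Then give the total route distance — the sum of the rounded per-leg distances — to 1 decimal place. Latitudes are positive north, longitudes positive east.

Leg 1: dist=9807.1 km, bearing=150.1°
Leg 2: dist=13398.5 km, bearing=30.4°
Leg 3: dist=14299.9 km, bearing=275.2°
Leg 4: dist=7626.0 km, bearing=293.2°
Leg 5: dist=8699.2 km, bearing=196.5°
Total: 53830.7 km

Leg 1: φ1=-0.9417413, φ2=-0.5649229, Δφ=0.3768183, Δλ=2.5111291 rad; a=sin²(Δφ/2)+cosφ1·cosφ2·sin²(Δλ/2)=0.4842744845; c=2·atan2(√a, √(1-a))=1.539340108; dist=6371·c=9807.136 ≈ 9807.1 km; running total=9807.1 km
Leg 1 bearing: y=sinΔλ·cosφ2=0.49792556, x=cosφ1·sinφ2-sinφ1·cosφ2·cosΔλ=-0.86664928; θ=atan2(y, x)=150.1209° ≈ 150.1°
Leg 2: φ1=-0.5649229, φ2=1.1191313, Δφ=1.6840542, Δλ=1.6408538 rad; a=sin²(Δφ/2)+cosφ1·cosφ2·sin²(Δλ/2)=0.7537361282; c=2·atan2(√a, √(1-a))=2.103045028; dist=6371·c=13398.500 ≈ 13398.5 km; running total=23205.6 km
Leg 2 bearing: y=sinΔλ·cosφ2=0.43539355, x=cosφ1·sinφ2-sinφ1·cosφ2·cosΔλ=0.74357540; θ=atan2(y, x)=30.3507° ≈ 30.4°
Leg 3: φ1=1.1191313, φ2=-0.5590883, Δφ=-1.6782196, Δλ=-1.9784180 rad; a=sin²(Δφ/2)+cosφ1·cosφ2·sin²(Δλ/2)=0.8119527872; c=2·atan2(√a, √(1-a))=2.244526659; dist=6371·c=14299.879 ≈ 14299.9 km; running total=37505.5 km
Leg 3 bearing: y=sinΔλ·cosφ2=-0.77828061, x=cosφ1·sinφ2-sinφ1·cosφ2·cosΔλ=0.07085988; θ=atan2(y, x)=-84.7978° <0 so +360° → 275.2022° ≈ 275.2°
Leg 4: φ1=-0.5590883, φ2=0.1179441, Δφ=0.6770324, Δλ=-1.0380520 rad; a=sin²(Δφ/2)+cosφ1·cosφ2·sin²(Δλ/2)=0.3174197471; c=2·atan2(√a, √(1-a))=1.196991118; dist=6371·c=7626.030 ≈ 7626.0 km; running total=45131.5 km
Leg 4 bearing: y=sinΔλ·cosφ2=-0.85543193, x=cosφ1·sinφ2-sinφ1·cosφ2·cosΔλ=0.36727922; θ=atan2(y, x)=-66.7638° <0 so +360° → 293.2362° ≈ 293.2°
Leg 5: φ1=0.1179441, φ2=-1.1390280, Δφ=-1.2569722, Δλ=-0.7259522 rad; a=sin²(Δφ/2)+cosφ1·cosφ2·sin²(Δλ/2)=0.3980402089; c=2·atan2(√a, √(1-a))=1.365436354; dist=6371·c=8699.195 ≈ 8699.2 km; running total=53830.7 km
Leg 5 bearing: y=sinΔλ·cosφ2=-0.27780538, x=cosφ1·sinφ2-sinφ1·cosφ2·cosΔλ=-0.93874436; θ=atan2(y, x)=-163.5148° <0 so +360° → 196.4852° ≈ 196.5°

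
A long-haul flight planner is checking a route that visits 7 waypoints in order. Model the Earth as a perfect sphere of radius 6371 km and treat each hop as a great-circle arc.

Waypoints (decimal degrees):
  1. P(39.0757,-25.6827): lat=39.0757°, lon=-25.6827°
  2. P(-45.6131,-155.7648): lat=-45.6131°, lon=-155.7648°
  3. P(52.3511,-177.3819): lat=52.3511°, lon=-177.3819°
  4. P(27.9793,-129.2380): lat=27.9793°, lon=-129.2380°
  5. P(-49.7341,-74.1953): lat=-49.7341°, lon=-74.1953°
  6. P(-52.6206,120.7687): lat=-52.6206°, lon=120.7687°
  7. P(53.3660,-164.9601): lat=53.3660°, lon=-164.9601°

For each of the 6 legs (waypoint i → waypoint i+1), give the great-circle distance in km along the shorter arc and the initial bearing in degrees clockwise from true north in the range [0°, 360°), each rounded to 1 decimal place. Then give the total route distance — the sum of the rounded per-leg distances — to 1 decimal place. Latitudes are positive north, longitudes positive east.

Leg 1: dist=15916.6 km, bearing=243.2°
Leg 2: dist=11086.9 km, bearing=346.8°
Leg 3: dist=4781.0 km, bearing=105.3°
Leg 4: dist=10204.7 km, bearing=148.0°
Leg 5: dist=8546.8 km, bearing=189.3°
Leg 6: dist=13637.7 km, bearing=43.0°
Total: 64173.7 km

Leg 1: φ1=0.6819996, φ2=-0.7960988, Δφ=-1.4780984, Δλ=-2.2703609 rad; a=sin²(Δφ/2)+cosφ1·cosφ2·sin²(Δλ/2)=0.9000579444; c=2·atan2(√a, √(1-a))=2.498284718; dist=6371·c=15916.572 ≈ 15916.6 km; running total=15916.6 km
Leg 1 bearing: y=sinΔλ·cosφ2=-0.53520323, x=cosφ1·sinφ2-sinφ1·cosφ2·cosΔλ=-0.27087279; θ=atan2(y, x)=-116.8445° <0 so +360° → 243.1555° ≈ 243.2°
Leg 2: φ1=-0.7960988, φ2=0.9136991, Δφ=1.7097978, Δλ=-0.3772896 rad; a=sin²(Δφ/2)+cosφ1·cosφ2·sin²(Δλ/2)=0.5843028217; c=2·atan2(√a, √(1-a))=1.740211216; dist=6371·c=11086.886 ≈ 11086.9 km; running total=27003.5 km
Leg 2 bearing: y=sinΔλ·cosφ2=-0.22502775, x=cosφ1·sinφ2-sinφ1·cosφ2·cosΔλ=0.95965340; θ=atan2(y, x)=-13.1968° <0 so +360° → 346.8032° ≈ 346.8°
Leg 3: φ1=0.9136991, φ2=0.4883309, Δφ=-0.4253682, Δλ=0.8402696 rad; a=sin²(Δφ/2)+cosφ1·cosφ2·sin²(Δλ/2)=0.1343004118; c=2·atan2(√a, √(1-a))=0.750424897; dist=6371·c=4780.957 ≈ 4781.0 km; running total=31784.5 km
Leg 3 bearing: y=sinΔλ·cosφ2=0.65776598, x=cosφ1·sinφ2-sinφ1·cosφ2·cosΔλ=-0.17999766; θ=atan2(y, x)=105.3043° ≈ 105.3°
Leg 4: φ1=0.4883309, φ2=-0.8680238, Δφ=-1.3563547, Δλ=0.9606763 rad; a=sin²(Δφ/2)+cosφ1·cosφ2·sin²(Δλ/2)=0.5154725289; c=2·atan2(√a, √(1-a))=1.601746326; dist=6371·c=10204.726 ≈ 10204.7 km; running total=41989.2 km
Leg 4 bearing: y=sinΔλ·cosφ2=0.52972339, x=cosφ1·sinφ2-sinφ1·cosφ2·cosΔλ=-0.84760576; θ=atan2(y, x)=147.9961° ≈ 148.0°
Leg 5: φ1=-0.8680238, φ2=-0.9184027, Δφ=-0.0503789, Δλ=3.4027637 rad; a=sin²(Δφ/2)+cosφ1·cosφ2·sin²(Δλ/2)=0.3863652508; c=2·atan2(√a, √(1-a))=1.341523439; dist=6371·c=8546.846 ≈ 8546.8 km; running total=50536.0 km
Leg 5 bearing: y=sinΔλ·cosφ2=-0.15675802, x=cosφ1·sinφ2-sinφ1·cosφ2·cosΔλ=-0.96113240; θ=atan2(y, x)=-170.7368° <0 so +360° → 189.2632° ≈ 189.3°
Leg 6: φ1=-0.9184027, φ2=0.9314124, Δφ=1.8498151, Δλ=-4.9869083 rad; a=sin²(Δφ/2)+cosφ1·cosφ2·sin²(Δλ/2)=0.7697316385; c=2·atan2(√a, √(1-a))=2.140595875; dist=6371·c=13637.736 ≈ 13637.7 km; running total=64173.7 km
Leg 6 bearing: y=sinΔλ·cosφ2=0.57435806, x=cosφ1·sinφ2-sinφ1·cosφ2·cosΔλ=0.61570463; θ=atan2(y, x)=43.0102° ≈ 43.0°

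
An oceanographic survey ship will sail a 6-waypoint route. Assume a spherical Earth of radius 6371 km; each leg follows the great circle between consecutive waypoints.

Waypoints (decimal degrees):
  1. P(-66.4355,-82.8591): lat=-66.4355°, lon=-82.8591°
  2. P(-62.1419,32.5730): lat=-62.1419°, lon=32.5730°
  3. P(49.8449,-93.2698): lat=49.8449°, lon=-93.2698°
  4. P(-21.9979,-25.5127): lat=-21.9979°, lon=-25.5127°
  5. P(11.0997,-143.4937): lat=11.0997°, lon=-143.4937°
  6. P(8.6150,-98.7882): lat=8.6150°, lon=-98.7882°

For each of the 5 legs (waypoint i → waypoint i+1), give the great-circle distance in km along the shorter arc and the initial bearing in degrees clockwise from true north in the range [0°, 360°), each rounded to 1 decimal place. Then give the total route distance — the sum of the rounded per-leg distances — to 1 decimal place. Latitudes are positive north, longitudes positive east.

Leg 1: dist=4792.5 km, bearing=141.9°
Leg 2: dist=16506.8 km, bearing=272.6°
Leg 3: dist=10389.8 km, bearing=120.7°
Leg 4: dist=13336.0 km, bearing=270.4°
Leg 5: dist=4901.1 km, bearing=89.0°
Total: 49926.2 km

Leg 1: φ1=-1.1595182, φ2=-1.0845808, Δφ=0.0749375, Δλ=2.0146702 rad; a=sin²(Δφ/2)+cosφ1·cosφ2·sin²(Δλ/2)=0.1349209939; c=2·atan2(√a, √(1-a))=0.752243149; dist=6371·c=4792.541 ≈ 4792.5 km; running total=4792.5 km
Leg 1 bearing: y=sinΔλ·cosφ2=0.42200123, x=cosφ1·sinφ2-sinφ1·cosφ2·cosΔλ=-0.53738649; θ=atan2(y, x)=141.8580° ≈ 141.9°
Leg 2: φ1=-1.0845808, φ2=0.8699576, Δφ=1.9545384, Δλ=-2.1963712 rad; a=sin²(Δφ/2)+cosφ1·cosφ2·sin²(Δλ/2)=0.9260868812; c=2·atan2(√a, √(1-a))=2.590921950; dist=6371·c=16506.764 ≈ 16506.8 km; running total=21299.3 km
Leg 2 bearing: y=sinΔλ·cosφ2=-0.52273983, x=cosφ1·sinφ2-sinφ1·cosφ2·cosΔλ=0.02330132; θ=atan2(y, x)=-87.4477° <0 so +360° → 272.5523° ≈ 272.6°
Leg 3: φ1=0.8699576, φ2=-0.3839358, Δφ=-1.2538934, Δλ=1.1825845 rad; a=sin²(Δφ/2)+cosφ1·cosφ2·sin²(Δλ/2)=0.5299783030; c=2·atan2(√a, √(1-a))=1.630788913; dist=6371·c=10389.756 ≈ 10389.8 km; running total=31689.1 km
Leg 3 bearing: y=sinΔλ·cosφ2=0.85820242, x=cosφ1·sinφ2-sinφ1·cosφ2·cosΔλ=-0.50979782; θ=atan2(y, x)=120.7116° ≈ 120.7°
Leg 4: φ1=-0.3839358, φ2=0.1937263, Δφ=0.5776621, Δλ=-2.0591569 rad; a=sin²(Δφ/2)+cosφ1·cosφ2·sin²(Δλ/2)=0.7494976363; c=2·atan2(√a, √(1-a))=2.093235331; dist=6371·c=13336.002 ≈ 13336.0 km; running total=45025.1 km
Leg 4 bearing: y=sinΔλ·cosφ2=-0.86658361, x=cosφ1·sinφ2-sinφ1·cosφ2·cosΔλ=0.00604711; θ=atan2(y, x)=-89.6002° <0 so +360° → 270.3998° ≈ 270.4°
Leg 5: φ1=0.1937263, φ2=0.1503601, Δφ=-0.0433662, Δλ=0.7802582 rad; a=sin²(Δφ/2)+cosφ1·cosφ2·sin²(Δλ/2)=0.1407971863; c=2·atan2(√a, √(1-a))=0.769288731; dist=6371·c=4901.139 ≈ 4901.1 km; running total=49926.2 km
Leg 5 bearing: y=sinΔλ·cosφ2=0.69552590, x=cosφ1·sinφ2-sinφ1·cosφ2·cosΔλ=0.01170804; θ=atan2(y, x)=89.0356° ≈ 89.0°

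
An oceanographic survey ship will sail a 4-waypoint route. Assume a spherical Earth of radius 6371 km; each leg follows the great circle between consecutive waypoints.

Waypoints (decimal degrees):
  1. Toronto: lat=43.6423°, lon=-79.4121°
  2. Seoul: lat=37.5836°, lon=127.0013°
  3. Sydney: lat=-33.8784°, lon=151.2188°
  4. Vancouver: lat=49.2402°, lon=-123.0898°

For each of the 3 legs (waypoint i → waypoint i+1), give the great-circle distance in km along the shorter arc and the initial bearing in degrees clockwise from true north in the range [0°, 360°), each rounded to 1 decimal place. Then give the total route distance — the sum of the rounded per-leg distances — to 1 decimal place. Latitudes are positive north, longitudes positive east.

Leg 1: dist=10598.8 km, bearing=339.3°
Leg 2: dist=8331.6 km, bearing=159.3°
Leg 3: dist=12501.3 km, bearing=44.8°
Total: 31431.7 km

Leg 1: φ1=0.7617018, φ2=0.6559576, Δφ=-0.1057443, Δλ=3.6025935 rad; a=sin²(Δφ/2)+cosφ1·cosφ2·sin²(Δλ/2)=0.5463362889; c=2·atan2(√a, √(1-a))=1.663602068; dist=6371·c=10598.809 ≈ 10598.8 km; running total=10598.8 km
Leg 1 bearing: y=sinΔλ·cosφ2=-0.35252348, x=cosφ1·sinφ2-sinφ1·cosφ2·cosΔλ=0.93120298; θ=atan2(y, x)=-20.7351° <0 so +360° → 339.2649° ≈ 339.3°
Leg 2: φ1=0.6559576, φ2=-0.5912896, Δφ=-1.2472472, Δλ=0.4226751 rad; a=sin²(Δφ/2)+cosφ1·cosφ2·sin²(Δλ/2)=0.3699834708; c=2·atan2(√a, √(1-a))=1.307739888; dist=6371·c=8331.611 ≈ 8331.6 km; running total=18930.4 km
Leg 2 bearing: y=sinΔλ·cosφ2=0.34055860, x=cosφ1·sinφ2-sinφ1·cosφ2·cosΔλ=-0.90355003; θ=atan2(y, x)=159.3480° ≈ 159.3°
Leg 3: φ1=-0.5912896, φ2=0.8594036, Δφ=1.4506932, Δλ=-4.7875882 rad; a=sin²(Δφ/2)+cosφ1·cosφ2·sin²(Δλ/2)=0.6907529949; c=2·atan2(√a, √(1-a))=1.962221290; dist=6371·c=12501.312 ≈ 12501.3 km; running total=31431.7 km
Leg 3 bearing: y=sinΔλ·cosφ2=0.65104417, x=cosφ1·sinφ2-sinφ1·cosφ2·cosΔλ=0.65619713; θ=atan2(y, x)=44.7741° ≈ 44.8°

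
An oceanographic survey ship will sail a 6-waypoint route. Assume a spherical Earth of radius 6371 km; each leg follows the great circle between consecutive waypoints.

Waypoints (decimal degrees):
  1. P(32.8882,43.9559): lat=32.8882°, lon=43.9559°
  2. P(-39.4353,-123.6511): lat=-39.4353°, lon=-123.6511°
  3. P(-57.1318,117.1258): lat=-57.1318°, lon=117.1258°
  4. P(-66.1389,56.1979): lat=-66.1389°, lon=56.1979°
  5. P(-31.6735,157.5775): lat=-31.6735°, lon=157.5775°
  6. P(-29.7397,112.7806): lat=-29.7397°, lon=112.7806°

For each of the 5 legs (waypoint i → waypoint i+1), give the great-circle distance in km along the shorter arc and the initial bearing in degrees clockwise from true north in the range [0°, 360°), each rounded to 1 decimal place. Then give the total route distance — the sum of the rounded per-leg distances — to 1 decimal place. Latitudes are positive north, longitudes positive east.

Leg 1: φ1=0.5740074, φ2=-0.6882758, Δφ=-1.2622832, Δλ=-2.9252940 rad; a=sin²(Δφ/2)+cosφ1·cosφ2·sin²(Δλ/2)=0.9891830177; c=2·atan2(√a, √(1-a))=2.933206366; dist=6371·c=18687.458 ≈ 18687.5 km; running total=18687.5 km
Leg 1 bearing: y=sinΔλ·cosφ2=-0.16575703, x=cosφ1·sinφ2-sinφ1·cosφ2·cosΔλ=-0.12379219; θ=atan2(y, x)=-126.7535° <0 so +360° → 233.2465° ≈ 233.2°
Leg 2: φ1=-0.6882758, φ2=-0.9971380, Δφ=-0.3088622, Δλ=4.2023497 rad; a=sin²(Δφ/2)+cosφ1·cosφ2·sin²(Δλ/2)=0.3355568698; c=2·atan2(√a, √(1-a))=1.235672341; dist=6371·c=7872.468 ≈ 7872.5 km; running total=26560.0 km
Leg 2 bearing: y=sinΔλ·cosφ2=-0.47363533, x=cosφ1·sinφ2-sinφ1·cosφ2·cosΔλ=-0.81700881; θ=atan2(y, x)=-149.8983° <0 so +360° → 210.1017° ≈ 210.1°
Leg 3: φ1=-0.9971380, φ2=-1.1543416, Δφ=-0.1572036, Δλ=-1.0633925 rad; a=sin²(Δφ/2)+cosφ1·cosφ2·sin²(Δλ/2)=0.0625963825; c=2·atan2(√a, √(1-a))=0.505758541; dist=6371·c=3222.188 ≈ 3222.2 km; running total=29782.2 km
Leg 3 bearing: y=sinΔλ·cosφ2=-0.35355477, x=cosφ1·sinφ2-sinφ1·cosφ2·cosΔλ=-0.33122700; θ=atan2(y, x)=-133.1325° <0 so +360° → 226.8675° ≈ 226.9°
Leg 4: φ1=-1.1543416, φ2=-0.5528069, Δφ=0.6015347, Δλ=1.7694078 rad; a=sin²(Δφ/2)+cosφ1·cosφ2·sin²(Δλ/2)=0.2938640537; c=2·atan2(√a, √(1-a))=1.145849989; dist=6371·c=7300.210 ≈ 7300.2 km; running total=37082.4 km
Leg 4 bearing: y=sinΔλ·cosφ2=0.83432360, x=cosφ1·sinφ2-sinφ1·cosφ2·cosΔλ=-0.36597270; θ=atan2(y, x)=113.6845° ≈ 113.7°
Leg 5: φ1=-0.5528069, φ2=-0.5190557, Δφ=0.0337512, Δλ=-0.7818534 rad; a=sin²(Δφ/2)+cosφ1·cosφ2·sin²(Δλ/2)=0.1075784809; c=2·atan2(√a, √(1-a))=0.668353529; dist=6371·c=4258.080 ≈ 4258.1 km; running total=41340.5 km
Leg 5 bearing: y=sinΔλ·cosφ2=-0.61179210, x=cosφ1·sinφ2-sinφ1·cosφ2·cosΔλ=-0.09865007; θ=atan2(y, x)=-99.1600° <0 so +360° → 260.8400° ≈ 260.8°

Leg 1: dist=18687.5 km, bearing=233.2°
Leg 2: dist=7872.5 km, bearing=210.1°
Leg 3: dist=3222.2 km, bearing=226.9°
Leg 4: dist=7300.2 km, bearing=113.7°
Leg 5: dist=4258.1 km, bearing=260.8°
Total: 41340.5 km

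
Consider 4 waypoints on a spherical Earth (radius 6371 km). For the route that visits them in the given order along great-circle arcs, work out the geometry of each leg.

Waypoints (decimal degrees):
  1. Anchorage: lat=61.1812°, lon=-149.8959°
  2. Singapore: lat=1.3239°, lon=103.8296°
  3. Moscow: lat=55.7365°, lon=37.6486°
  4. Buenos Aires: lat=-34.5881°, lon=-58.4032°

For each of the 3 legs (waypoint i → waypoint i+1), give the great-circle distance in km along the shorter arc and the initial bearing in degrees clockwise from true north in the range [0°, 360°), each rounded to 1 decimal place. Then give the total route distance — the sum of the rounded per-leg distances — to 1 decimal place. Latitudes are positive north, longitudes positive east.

Leg 1: φ1=1.0678134, φ2=0.0231064, Δφ=-1.0447070, Δλ=4.4283454 rad; a=sin²(Δφ/2)+cosφ1·cosφ2·sin²(Δλ/2)=0.5574040377; c=2·atan2(√a, √(1-a))=1.685858122; dist=6371·c=10740.602 ≈ 10740.6 km; running total=10740.6 km
Leg 1 bearing: y=sinΔλ·cosφ2=-0.95967387, x=cosφ1·sinφ2-sinφ1·cosφ2·cosΔλ=0.25660315; θ=atan2(y, x)=-75.0301° <0 so +360° → 284.9699° ≈ 285.0°
Leg 2: φ1=0.0231064, φ2=0.9727854, Δφ=0.9496790, Δλ=-1.1550764 rad; a=sin²(Δφ/2)+cosφ1·cosφ2·sin²(Δλ/2)=0.3767996272; c=2·atan2(√a, √(1-a))=1.321831592; dist=6371·c=8421.389 ≈ 8421.4 km; running total=19162.0 km
Leg 2 bearing: y=sinΔλ·cosφ2=-0.51504662, x=cosφ1·sinφ2-sinφ1·cosφ2·cosΔλ=0.82098334; θ=atan2(y, x)=-32.1022° <0 so +360° → 327.8978° ≈ 327.9°
Leg 3: φ1=0.9727854, φ2=-0.6036762, Δφ=-1.5764617, Δλ=-1.6764202 rad; a=sin²(Δφ/2)+cosφ1·cosφ2·sin²(Δλ/2)=0.7590110088; c=2·atan2(√a, √(1-a))=2.115333218; dist=6371·c=13476.788 ≈ 13476.8 km; running total=32638.8 km
Leg 3 bearing: y=sinΔλ·cosφ2=-0.81866628, x=cosφ1·sinφ2-sinφ1·cosφ2·cosΔλ=-0.24786833; θ=atan2(y, x)=-106.8448° <0 so +360° → 253.1552° ≈ 253.2°

Leg 1: dist=10740.6 km, bearing=285.0°
Leg 2: dist=8421.4 km, bearing=327.9°
Leg 3: dist=13476.8 km, bearing=253.2°
Total: 32638.8 km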